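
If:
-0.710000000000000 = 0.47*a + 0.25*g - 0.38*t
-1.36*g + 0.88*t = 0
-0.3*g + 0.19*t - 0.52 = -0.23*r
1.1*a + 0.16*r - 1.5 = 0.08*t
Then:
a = 1.49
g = 4.18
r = 2.38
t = 6.46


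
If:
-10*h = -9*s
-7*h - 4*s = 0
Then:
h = 0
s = 0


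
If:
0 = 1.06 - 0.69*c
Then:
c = 1.54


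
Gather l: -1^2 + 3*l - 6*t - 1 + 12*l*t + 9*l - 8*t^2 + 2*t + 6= l*(12*t + 12) - 8*t^2 - 4*t + 4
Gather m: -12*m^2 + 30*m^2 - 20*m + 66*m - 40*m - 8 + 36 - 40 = 18*m^2 + 6*m - 12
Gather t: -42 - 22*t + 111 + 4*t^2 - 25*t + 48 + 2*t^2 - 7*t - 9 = 6*t^2 - 54*t + 108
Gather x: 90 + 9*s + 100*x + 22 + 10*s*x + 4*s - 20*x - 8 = 13*s + x*(10*s + 80) + 104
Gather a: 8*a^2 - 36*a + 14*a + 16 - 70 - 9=8*a^2 - 22*a - 63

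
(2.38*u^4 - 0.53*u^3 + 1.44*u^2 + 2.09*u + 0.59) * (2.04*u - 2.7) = 4.8552*u^5 - 7.5072*u^4 + 4.3686*u^3 + 0.375599999999999*u^2 - 4.4394*u - 1.593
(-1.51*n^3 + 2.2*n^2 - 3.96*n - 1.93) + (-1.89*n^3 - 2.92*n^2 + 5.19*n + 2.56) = -3.4*n^3 - 0.72*n^2 + 1.23*n + 0.63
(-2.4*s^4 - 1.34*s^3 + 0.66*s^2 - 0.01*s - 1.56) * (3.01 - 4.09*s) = 9.816*s^5 - 1.7434*s^4 - 6.7328*s^3 + 2.0275*s^2 + 6.3503*s - 4.6956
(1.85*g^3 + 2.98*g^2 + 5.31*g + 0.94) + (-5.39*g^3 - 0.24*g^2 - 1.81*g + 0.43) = -3.54*g^3 + 2.74*g^2 + 3.5*g + 1.37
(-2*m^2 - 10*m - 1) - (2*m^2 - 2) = -4*m^2 - 10*m + 1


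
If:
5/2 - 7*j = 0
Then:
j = 5/14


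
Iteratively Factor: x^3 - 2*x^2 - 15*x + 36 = (x + 4)*(x^2 - 6*x + 9) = (x - 3)*(x + 4)*(x - 3)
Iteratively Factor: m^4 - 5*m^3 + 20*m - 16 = (m + 2)*(m^3 - 7*m^2 + 14*m - 8) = (m - 1)*(m + 2)*(m^2 - 6*m + 8) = (m - 4)*(m - 1)*(m + 2)*(m - 2)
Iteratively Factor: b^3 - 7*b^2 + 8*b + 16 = (b - 4)*(b^2 - 3*b - 4) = (b - 4)*(b + 1)*(b - 4)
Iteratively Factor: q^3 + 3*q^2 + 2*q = (q)*(q^2 + 3*q + 2) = q*(q + 2)*(q + 1)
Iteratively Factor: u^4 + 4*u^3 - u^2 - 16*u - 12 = (u + 3)*(u^3 + u^2 - 4*u - 4) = (u + 1)*(u + 3)*(u^2 - 4) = (u - 2)*(u + 1)*(u + 3)*(u + 2)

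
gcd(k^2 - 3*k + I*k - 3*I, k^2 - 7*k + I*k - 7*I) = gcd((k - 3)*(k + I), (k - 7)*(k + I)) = k + I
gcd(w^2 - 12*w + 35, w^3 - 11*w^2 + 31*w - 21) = w - 7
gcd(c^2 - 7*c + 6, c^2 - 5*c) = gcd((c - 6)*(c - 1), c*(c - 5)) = 1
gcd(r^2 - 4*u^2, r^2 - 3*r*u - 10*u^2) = r + 2*u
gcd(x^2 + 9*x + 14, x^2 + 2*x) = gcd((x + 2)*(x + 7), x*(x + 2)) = x + 2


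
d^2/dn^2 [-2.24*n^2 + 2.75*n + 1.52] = -4.48000000000000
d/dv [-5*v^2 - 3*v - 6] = -10*v - 3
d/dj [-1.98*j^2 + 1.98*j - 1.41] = 1.98 - 3.96*j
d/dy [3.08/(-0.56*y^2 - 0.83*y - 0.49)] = (3.4496*y + 2.5564)/(0.56*y^2 + 0.83*y + 0.49)^2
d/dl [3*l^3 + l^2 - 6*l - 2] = 9*l^2 + 2*l - 6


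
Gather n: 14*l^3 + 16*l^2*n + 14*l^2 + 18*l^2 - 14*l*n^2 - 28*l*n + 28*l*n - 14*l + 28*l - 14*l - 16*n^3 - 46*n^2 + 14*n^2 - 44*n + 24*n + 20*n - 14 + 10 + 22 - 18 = 14*l^3 + 16*l^2*n + 32*l^2 - 16*n^3 + n^2*(-14*l - 32)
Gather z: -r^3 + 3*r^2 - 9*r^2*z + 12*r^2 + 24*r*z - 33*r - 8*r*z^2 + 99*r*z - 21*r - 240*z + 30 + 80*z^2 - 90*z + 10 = -r^3 + 15*r^2 - 54*r + z^2*(80 - 8*r) + z*(-9*r^2 + 123*r - 330) + 40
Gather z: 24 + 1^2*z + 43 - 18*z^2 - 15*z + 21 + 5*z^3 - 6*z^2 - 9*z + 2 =5*z^3 - 24*z^2 - 23*z + 90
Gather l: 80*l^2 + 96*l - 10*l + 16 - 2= 80*l^2 + 86*l + 14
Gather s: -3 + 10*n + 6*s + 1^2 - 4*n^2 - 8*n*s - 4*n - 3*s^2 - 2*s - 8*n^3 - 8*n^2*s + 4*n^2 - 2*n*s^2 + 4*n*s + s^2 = -8*n^3 + 6*n + s^2*(-2*n - 2) + s*(-8*n^2 - 4*n + 4) - 2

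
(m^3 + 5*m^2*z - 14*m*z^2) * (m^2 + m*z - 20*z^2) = m^5 + 6*m^4*z - 29*m^3*z^2 - 114*m^2*z^3 + 280*m*z^4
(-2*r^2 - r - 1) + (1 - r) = -2*r^2 - 2*r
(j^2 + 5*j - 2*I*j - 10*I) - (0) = j^2 + 5*j - 2*I*j - 10*I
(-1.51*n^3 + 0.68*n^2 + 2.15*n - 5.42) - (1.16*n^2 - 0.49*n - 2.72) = -1.51*n^3 - 0.48*n^2 + 2.64*n - 2.7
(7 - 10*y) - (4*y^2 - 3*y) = -4*y^2 - 7*y + 7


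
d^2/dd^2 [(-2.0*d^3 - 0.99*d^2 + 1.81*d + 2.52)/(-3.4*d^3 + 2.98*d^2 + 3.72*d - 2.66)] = (-5.6843418860808e-14*d^7 + 63.4168*d^6 + 26.2344000000003*d^5 - 381.46776*d^4 + 270.350904*d^3 + 181.744584*d^2 - 32.04684*d - 131.507544)/(39.304*d^9 - 103.3464*d^8 - 38.42952*d^7 + 291.931448*d^6 - 119.660304*d^5 - 254.711784*d^4 + 197.618448*d^3 + 47.174568*d^2 - 78.963696*d + 18.821096)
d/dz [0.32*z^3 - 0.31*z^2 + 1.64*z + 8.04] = 0.96*z^2 - 0.62*z + 1.64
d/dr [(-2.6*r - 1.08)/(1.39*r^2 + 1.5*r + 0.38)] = (3.614*r^2 + 3.0024*r + 0.632)/(1.9321*r^4 + 4.17*r^3 + 3.3064*r^2 + 1.14*r + 0.1444)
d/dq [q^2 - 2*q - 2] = 2*q - 2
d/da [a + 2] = 1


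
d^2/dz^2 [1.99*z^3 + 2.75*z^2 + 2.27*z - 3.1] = 11.94*z + 5.5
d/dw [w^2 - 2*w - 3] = 2*w - 2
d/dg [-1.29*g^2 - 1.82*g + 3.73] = -2.58*g - 1.82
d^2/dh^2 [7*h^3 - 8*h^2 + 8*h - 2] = 42*h - 16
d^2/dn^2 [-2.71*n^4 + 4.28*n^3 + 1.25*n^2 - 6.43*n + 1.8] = -32.52*n^2 + 25.68*n + 2.5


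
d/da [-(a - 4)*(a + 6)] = -2*a - 2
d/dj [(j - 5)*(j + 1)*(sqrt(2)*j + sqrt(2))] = 3*sqrt(2)*(j - 3)*(j + 1)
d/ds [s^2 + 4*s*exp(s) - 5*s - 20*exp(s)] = 4*s*exp(s) + 2*s - 16*exp(s) - 5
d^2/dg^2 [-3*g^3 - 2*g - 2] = -18*g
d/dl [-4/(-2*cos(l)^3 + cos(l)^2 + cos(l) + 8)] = 16*(6*cos(l)^2 - 2*cos(l) - 1)*sin(l)/(-cos(l) + cos(2*l) - cos(3*l) + 17)^2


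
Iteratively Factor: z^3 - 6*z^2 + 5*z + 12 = (z - 4)*(z^2 - 2*z - 3) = (z - 4)*(z + 1)*(z - 3)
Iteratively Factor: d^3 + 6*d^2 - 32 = (d + 4)*(d^2 + 2*d - 8) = (d - 2)*(d + 4)*(d + 4)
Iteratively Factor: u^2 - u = (u - 1)*(u)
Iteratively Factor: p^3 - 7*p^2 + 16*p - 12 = (p - 3)*(p^2 - 4*p + 4) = (p - 3)*(p - 2)*(p - 2)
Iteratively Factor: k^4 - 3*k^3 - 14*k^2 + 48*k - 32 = (k - 4)*(k^3 + k^2 - 10*k + 8) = (k - 4)*(k + 4)*(k^2 - 3*k + 2) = (k - 4)*(k - 1)*(k + 4)*(k - 2)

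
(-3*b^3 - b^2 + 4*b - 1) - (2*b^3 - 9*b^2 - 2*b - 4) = -5*b^3 + 8*b^2 + 6*b + 3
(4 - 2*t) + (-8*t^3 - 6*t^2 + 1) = -8*t^3 - 6*t^2 - 2*t + 5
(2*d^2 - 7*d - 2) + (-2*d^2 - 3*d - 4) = -10*d - 6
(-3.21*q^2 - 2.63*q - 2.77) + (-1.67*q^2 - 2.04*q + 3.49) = -4.88*q^2 - 4.67*q + 0.72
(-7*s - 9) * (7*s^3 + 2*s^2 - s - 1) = -49*s^4 - 77*s^3 - 11*s^2 + 16*s + 9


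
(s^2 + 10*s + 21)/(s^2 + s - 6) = (s + 7)/(s - 2)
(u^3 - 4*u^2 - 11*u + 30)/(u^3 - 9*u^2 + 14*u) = (u^2 - 2*u - 15)/(u*(u - 7))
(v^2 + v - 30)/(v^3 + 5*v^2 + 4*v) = (v^2 + v - 30)/(v*(v^2 + 5*v + 4))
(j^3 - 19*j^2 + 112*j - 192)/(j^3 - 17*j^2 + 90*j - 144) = (j - 8)/(j - 6)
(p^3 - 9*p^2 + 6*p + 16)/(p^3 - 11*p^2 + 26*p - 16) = (p + 1)/(p - 1)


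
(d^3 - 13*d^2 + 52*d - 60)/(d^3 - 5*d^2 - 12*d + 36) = (d - 5)/(d + 3)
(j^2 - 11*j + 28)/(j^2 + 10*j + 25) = (j^2 - 11*j + 28)/(j^2 + 10*j + 25)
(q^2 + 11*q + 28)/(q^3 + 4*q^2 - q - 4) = (q + 7)/(q^2 - 1)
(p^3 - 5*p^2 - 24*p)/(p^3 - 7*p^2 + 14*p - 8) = p*(p^2 - 5*p - 24)/(p^3 - 7*p^2 + 14*p - 8)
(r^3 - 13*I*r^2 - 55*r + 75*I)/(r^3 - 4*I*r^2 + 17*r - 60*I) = (r - 5*I)/(r + 4*I)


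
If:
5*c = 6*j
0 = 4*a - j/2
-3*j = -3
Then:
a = 1/8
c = 6/5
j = 1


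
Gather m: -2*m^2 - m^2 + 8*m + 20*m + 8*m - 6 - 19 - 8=-3*m^2 + 36*m - 33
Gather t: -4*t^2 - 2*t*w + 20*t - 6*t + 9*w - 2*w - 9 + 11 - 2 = -4*t^2 + t*(14 - 2*w) + 7*w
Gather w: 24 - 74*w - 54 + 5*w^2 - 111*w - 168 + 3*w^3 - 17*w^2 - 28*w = 3*w^3 - 12*w^2 - 213*w - 198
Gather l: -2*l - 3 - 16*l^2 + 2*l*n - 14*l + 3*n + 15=-16*l^2 + l*(2*n - 16) + 3*n + 12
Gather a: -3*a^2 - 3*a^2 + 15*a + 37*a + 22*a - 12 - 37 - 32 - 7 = -6*a^2 + 74*a - 88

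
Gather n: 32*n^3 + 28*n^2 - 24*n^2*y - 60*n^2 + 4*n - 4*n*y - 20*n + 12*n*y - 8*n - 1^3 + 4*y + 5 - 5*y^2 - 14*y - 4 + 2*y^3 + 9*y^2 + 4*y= 32*n^3 + n^2*(-24*y - 32) + n*(8*y - 24) + 2*y^3 + 4*y^2 - 6*y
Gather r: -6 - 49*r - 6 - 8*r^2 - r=-8*r^2 - 50*r - 12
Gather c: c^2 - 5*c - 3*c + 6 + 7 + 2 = c^2 - 8*c + 15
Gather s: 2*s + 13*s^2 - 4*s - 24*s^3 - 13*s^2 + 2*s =-24*s^3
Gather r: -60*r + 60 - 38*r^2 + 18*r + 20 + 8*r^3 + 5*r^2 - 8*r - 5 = 8*r^3 - 33*r^2 - 50*r + 75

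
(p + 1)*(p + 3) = p^2 + 4*p + 3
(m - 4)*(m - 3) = m^2 - 7*m + 12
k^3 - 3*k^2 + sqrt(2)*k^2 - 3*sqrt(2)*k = k*(k - 3)*(k + sqrt(2))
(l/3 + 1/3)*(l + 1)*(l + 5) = l^3/3 + 7*l^2/3 + 11*l/3 + 5/3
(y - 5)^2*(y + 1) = y^3 - 9*y^2 + 15*y + 25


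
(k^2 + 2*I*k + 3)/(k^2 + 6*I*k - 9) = (k - I)/(k + 3*I)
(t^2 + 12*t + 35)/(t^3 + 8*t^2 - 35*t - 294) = (t + 5)/(t^2 + t - 42)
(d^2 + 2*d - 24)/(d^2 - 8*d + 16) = (d + 6)/(d - 4)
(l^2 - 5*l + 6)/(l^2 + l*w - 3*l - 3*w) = (l - 2)/(l + w)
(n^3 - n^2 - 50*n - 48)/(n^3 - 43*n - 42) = (n - 8)/(n - 7)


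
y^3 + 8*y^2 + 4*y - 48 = (y - 2)*(y + 4)*(y + 6)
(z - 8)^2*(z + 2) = z^3 - 14*z^2 + 32*z + 128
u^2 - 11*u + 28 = (u - 7)*(u - 4)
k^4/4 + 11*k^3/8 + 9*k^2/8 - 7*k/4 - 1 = (k/4 + 1)*(k - 1)*(k + 1/2)*(k + 2)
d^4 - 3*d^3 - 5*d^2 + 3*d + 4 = (d - 4)*(d - 1)*(d + 1)^2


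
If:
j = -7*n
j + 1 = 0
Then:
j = -1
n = 1/7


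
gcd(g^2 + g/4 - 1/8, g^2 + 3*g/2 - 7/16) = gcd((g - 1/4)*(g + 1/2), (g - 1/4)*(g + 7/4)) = g - 1/4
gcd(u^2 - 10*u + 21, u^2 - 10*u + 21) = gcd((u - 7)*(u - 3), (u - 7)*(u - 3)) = u^2 - 10*u + 21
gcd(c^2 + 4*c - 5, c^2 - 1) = c - 1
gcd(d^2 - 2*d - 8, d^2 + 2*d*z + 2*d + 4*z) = d + 2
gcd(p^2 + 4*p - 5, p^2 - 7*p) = 1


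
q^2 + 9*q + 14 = (q + 2)*(q + 7)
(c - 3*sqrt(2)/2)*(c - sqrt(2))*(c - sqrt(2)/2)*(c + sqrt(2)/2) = c^4 - 5*sqrt(2)*c^3/2 + 5*c^2/2 + 5*sqrt(2)*c/4 - 3/2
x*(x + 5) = x^2 + 5*x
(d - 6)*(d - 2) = d^2 - 8*d + 12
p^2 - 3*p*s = p*(p - 3*s)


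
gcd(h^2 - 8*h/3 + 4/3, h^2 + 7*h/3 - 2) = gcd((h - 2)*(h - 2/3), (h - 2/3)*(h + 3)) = h - 2/3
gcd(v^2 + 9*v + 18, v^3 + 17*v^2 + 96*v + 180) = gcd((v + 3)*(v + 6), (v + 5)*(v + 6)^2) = v + 6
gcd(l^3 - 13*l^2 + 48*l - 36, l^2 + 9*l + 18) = 1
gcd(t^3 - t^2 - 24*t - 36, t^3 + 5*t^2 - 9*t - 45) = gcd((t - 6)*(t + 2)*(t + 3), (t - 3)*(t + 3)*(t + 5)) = t + 3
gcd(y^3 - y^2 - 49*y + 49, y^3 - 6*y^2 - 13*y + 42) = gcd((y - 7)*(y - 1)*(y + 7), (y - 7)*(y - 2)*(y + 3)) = y - 7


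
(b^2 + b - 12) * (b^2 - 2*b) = b^4 - b^3 - 14*b^2 + 24*b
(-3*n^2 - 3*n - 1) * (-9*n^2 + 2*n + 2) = 27*n^4 + 21*n^3 - 3*n^2 - 8*n - 2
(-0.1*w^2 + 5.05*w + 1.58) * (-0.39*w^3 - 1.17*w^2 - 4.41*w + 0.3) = 0.039*w^5 - 1.8525*w^4 - 6.0837*w^3 - 24.1491*w^2 - 5.4528*w + 0.474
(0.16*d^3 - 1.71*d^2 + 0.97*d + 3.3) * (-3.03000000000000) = -0.4848*d^3 + 5.1813*d^2 - 2.9391*d - 9.999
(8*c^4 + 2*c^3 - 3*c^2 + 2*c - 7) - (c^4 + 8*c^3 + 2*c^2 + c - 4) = 7*c^4 - 6*c^3 - 5*c^2 + c - 3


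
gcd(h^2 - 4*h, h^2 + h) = h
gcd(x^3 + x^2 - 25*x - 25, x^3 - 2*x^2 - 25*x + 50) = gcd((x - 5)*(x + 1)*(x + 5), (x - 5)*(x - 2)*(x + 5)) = x^2 - 25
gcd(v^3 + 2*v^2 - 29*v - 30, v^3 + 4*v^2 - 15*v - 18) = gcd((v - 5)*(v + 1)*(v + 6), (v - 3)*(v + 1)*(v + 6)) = v^2 + 7*v + 6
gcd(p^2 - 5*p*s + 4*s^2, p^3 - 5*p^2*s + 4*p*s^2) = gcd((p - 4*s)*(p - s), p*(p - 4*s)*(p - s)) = p^2 - 5*p*s + 4*s^2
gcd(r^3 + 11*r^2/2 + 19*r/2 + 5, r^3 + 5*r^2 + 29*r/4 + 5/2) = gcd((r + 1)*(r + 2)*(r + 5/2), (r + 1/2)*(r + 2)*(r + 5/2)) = r^2 + 9*r/2 + 5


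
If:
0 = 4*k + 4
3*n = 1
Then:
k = -1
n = 1/3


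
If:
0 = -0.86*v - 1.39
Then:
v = -1.62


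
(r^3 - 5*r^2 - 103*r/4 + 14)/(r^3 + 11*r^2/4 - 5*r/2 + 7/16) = 4*(r - 8)/(4*r - 1)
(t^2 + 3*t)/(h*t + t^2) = (t + 3)/(h + t)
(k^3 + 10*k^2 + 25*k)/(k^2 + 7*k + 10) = k*(k + 5)/(k + 2)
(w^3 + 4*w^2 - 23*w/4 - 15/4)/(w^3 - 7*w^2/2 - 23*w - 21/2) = (2*w^2 + 7*w - 15)/(2*(w^2 - 4*w - 21))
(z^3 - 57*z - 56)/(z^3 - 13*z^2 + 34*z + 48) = (z + 7)/(z - 6)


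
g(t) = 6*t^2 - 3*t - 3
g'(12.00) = 141.00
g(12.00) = 825.00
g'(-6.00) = -75.00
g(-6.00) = 231.00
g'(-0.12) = -4.44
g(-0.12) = -2.55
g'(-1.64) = -22.68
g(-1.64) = 18.06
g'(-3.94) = -50.28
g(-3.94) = 101.96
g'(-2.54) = -33.48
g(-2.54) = 43.33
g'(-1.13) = -16.56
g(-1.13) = 8.05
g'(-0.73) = -11.76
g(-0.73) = 2.39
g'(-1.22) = -17.64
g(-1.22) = 9.59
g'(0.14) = -1.32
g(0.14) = -3.30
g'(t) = 12*t - 3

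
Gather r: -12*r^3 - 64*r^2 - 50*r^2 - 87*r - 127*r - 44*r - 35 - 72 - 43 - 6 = -12*r^3 - 114*r^2 - 258*r - 156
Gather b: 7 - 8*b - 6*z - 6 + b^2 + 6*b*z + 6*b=b^2 + b*(6*z - 2) - 6*z + 1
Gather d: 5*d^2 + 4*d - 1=5*d^2 + 4*d - 1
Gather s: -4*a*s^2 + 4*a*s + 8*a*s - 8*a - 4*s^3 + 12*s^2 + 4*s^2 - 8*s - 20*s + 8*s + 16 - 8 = -8*a - 4*s^3 + s^2*(16 - 4*a) + s*(12*a - 20) + 8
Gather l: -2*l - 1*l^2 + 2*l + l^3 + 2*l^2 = l^3 + l^2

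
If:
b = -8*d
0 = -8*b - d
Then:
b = 0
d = 0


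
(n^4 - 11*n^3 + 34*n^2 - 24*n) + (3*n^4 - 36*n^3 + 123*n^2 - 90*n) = 4*n^4 - 47*n^3 + 157*n^2 - 114*n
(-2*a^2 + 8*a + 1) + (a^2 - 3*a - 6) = -a^2 + 5*a - 5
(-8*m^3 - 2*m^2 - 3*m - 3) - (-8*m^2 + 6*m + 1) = -8*m^3 + 6*m^2 - 9*m - 4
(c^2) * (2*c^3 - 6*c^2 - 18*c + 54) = 2*c^5 - 6*c^4 - 18*c^3 + 54*c^2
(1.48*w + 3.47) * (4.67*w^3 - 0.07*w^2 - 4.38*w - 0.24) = 6.9116*w^4 + 16.1013*w^3 - 6.7253*w^2 - 15.5538*w - 0.8328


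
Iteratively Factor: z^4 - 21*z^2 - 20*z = (z)*(z^3 - 21*z - 20) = z*(z - 5)*(z^2 + 5*z + 4) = z*(z - 5)*(z + 1)*(z + 4)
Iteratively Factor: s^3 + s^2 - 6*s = (s - 2)*(s^2 + 3*s) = (s - 2)*(s + 3)*(s)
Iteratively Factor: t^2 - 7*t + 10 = (t - 2)*(t - 5)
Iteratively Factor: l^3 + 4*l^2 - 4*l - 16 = (l - 2)*(l^2 + 6*l + 8) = (l - 2)*(l + 4)*(l + 2)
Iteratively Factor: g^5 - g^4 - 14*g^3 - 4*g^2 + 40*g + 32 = (g + 1)*(g^4 - 2*g^3 - 12*g^2 + 8*g + 32) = (g - 4)*(g + 1)*(g^3 + 2*g^2 - 4*g - 8) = (g - 4)*(g + 1)*(g + 2)*(g^2 - 4) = (g - 4)*(g - 2)*(g + 1)*(g + 2)*(g + 2)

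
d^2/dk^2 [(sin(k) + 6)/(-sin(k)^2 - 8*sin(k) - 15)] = (9*sin(k)^5 + 16*sin(k)^4 - 132*sin(k)^2 - 659*sin(k) - 21*sin(3*k)/2 - sin(5*k)/2 - 348)/((sin(k) + 3)^3*(sin(k) + 5)^3)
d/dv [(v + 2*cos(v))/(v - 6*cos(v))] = -(8*v*sin(v) + 8*cos(v))/(v - 6*cos(v))^2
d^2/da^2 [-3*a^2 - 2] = -6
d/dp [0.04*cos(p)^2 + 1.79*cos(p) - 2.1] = -(0.08*cos(p) + 1.79)*sin(p)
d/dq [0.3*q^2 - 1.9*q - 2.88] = 0.6*q - 1.9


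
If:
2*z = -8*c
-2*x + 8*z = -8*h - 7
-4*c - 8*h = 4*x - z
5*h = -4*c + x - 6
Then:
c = -23/268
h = -105/134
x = 233/134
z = 23/67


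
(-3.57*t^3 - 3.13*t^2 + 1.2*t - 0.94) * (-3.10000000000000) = 11.067*t^3 + 9.703*t^2 - 3.72*t + 2.914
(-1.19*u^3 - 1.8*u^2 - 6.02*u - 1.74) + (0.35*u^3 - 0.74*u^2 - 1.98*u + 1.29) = -0.84*u^3 - 2.54*u^2 - 8.0*u - 0.45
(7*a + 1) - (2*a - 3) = 5*a + 4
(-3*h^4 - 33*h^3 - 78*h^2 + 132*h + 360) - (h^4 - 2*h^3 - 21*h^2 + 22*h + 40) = -4*h^4 - 31*h^3 - 57*h^2 + 110*h + 320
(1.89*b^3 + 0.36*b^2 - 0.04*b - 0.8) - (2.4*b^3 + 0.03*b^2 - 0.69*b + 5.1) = -0.51*b^3 + 0.33*b^2 + 0.65*b - 5.9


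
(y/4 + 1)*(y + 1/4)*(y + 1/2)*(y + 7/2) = y^4/4 + 33*y^3/16 + 79*y^2/16 + 183*y/64 + 7/16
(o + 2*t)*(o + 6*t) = o^2 + 8*o*t + 12*t^2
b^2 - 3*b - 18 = (b - 6)*(b + 3)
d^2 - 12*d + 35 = (d - 7)*(d - 5)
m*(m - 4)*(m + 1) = m^3 - 3*m^2 - 4*m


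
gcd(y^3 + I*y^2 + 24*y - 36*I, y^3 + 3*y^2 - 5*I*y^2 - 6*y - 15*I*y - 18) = y^2 - 5*I*y - 6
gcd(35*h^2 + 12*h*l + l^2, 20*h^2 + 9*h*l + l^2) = 5*h + l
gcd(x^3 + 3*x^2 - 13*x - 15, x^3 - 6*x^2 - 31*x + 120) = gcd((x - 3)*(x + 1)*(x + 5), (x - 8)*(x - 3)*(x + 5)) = x^2 + 2*x - 15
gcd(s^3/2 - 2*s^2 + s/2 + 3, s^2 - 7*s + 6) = 1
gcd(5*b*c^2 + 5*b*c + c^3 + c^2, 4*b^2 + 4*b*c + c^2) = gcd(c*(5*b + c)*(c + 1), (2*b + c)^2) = 1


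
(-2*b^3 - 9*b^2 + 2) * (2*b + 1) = -4*b^4 - 20*b^3 - 9*b^2 + 4*b + 2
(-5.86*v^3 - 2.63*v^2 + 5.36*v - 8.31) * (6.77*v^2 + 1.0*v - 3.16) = -39.6722*v^5 - 23.6651*v^4 + 52.1748*v^3 - 42.5879*v^2 - 25.2476*v + 26.2596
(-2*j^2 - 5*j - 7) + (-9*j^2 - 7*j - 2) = -11*j^2 - 12*j - 9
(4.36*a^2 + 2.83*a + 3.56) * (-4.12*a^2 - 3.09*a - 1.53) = -17.9632*a^4 - 25.132*a^3 - 30.0827*a^2 - 15.3303*a - 5.4468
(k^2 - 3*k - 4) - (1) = k^2 - 3*k - 5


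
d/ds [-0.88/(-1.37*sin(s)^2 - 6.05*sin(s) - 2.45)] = -(2.4112*sin(s) + 5.324)*cos(s)/(1.37*sin(s)^2 + 6.05*sin(s) + 2.45)^2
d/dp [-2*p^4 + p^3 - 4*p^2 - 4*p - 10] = -8*p^3 + 3*p^2 - 8*p - 4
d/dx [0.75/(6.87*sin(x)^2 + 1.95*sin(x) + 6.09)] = -(10.305*sin(x) + 1.4625)*cos(x)/(6.87*sin(x)^2 + 1.95*sin(x) + 6.09)^2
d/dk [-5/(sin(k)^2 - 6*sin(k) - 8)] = 10*(sin(k) - 3)*cos(k)/(6*sin(k) + cos(k)^2 + 7)^2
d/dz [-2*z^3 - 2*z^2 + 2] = 2*z*(-3*z - 2)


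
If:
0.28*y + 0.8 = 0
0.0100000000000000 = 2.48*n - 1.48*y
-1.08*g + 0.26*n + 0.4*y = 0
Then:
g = -1.47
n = -1.70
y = -2.86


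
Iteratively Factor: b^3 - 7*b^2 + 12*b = (b - 4)*(b^2 - 3*b) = (b - 4)*(b - 3)*(b)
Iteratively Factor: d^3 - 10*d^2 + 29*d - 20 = (d - 1)*(d^2 - 9*d + 20) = (d - 4)*(d - 1)*(d - 5)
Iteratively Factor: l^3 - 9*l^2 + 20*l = (l - 5)*(l^2 - 4*l) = l*(l - 5)*(l - 4)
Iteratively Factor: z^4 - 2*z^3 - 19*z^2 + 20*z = (z - 5)*(z^3 + 3*z^2 - 4*z) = (z - 5)*(z + 4)*(z^2 - z) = z*(z - 5)*(z + 4)*(z - 1)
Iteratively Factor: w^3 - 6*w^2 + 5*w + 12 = (w - 4)*(w^2 - 2*w - 3) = (w - 4)*(w - 3)*(w + 1)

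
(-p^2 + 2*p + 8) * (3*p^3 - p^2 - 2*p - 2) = -3*p^5 + 7*p^4 + 24*p^3 - 10*p^2 - 20*p - 16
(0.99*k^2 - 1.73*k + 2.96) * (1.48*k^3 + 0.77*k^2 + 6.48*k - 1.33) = 1.4652*k^5 - 1.7981*k^4 + 9.4639*k^3 - 10.2479*k^2 + 21.4817*k - 3.9368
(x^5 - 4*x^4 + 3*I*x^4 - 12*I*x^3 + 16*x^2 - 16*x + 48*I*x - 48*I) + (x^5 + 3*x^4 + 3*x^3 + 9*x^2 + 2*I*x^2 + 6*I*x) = 2*x^5 - x^4 + 3*I*x^4 + 3*x^3 - 12*I*x^3 + 25*x^2 + 2*I*x^2 - 16*x + 54*I*x - 48*I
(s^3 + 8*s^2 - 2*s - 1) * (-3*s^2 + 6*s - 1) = -3*s^5 - 18*s^4 + 53*s^3 - 17*s^2 - 4*s + 1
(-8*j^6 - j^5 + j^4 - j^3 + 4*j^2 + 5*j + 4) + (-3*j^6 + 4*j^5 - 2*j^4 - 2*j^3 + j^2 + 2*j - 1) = -11*j^6 + 3*j^5 - j^4 - 3*j^3 + 5*j^2 + 7*j + 3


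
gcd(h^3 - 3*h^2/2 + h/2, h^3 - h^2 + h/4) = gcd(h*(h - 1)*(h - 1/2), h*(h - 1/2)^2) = h^2 - h/2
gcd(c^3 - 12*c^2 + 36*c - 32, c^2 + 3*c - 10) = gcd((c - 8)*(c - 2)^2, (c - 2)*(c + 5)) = c - 2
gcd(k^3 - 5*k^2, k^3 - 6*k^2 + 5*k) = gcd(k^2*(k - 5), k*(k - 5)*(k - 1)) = k^2 - 5*k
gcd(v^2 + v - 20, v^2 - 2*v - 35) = v + 5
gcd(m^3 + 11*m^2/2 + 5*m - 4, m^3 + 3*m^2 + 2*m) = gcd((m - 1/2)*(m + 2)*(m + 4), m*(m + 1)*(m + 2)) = m + 2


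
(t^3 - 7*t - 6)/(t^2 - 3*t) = t + 3 + 2/t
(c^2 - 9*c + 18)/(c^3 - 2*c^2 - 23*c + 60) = (c - 6)/(c^2 + c - 20)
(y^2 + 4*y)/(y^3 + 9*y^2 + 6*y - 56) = y/(y^2 + 5*y - 14)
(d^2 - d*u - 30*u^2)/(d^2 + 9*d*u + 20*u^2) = (d - 6*u)/(d + 4*u)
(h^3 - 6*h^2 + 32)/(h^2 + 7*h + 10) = (h^2 - 8*h + 16)/(h + 5)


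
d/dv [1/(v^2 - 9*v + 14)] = (9 - 2*v)/(v^2 - 9*v + 14)^2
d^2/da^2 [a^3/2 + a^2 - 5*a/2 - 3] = 3*a + 2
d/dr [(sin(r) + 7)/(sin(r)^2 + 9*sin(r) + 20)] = (-14*sin(r) + cos(r)^2 - 44)*cos(r)/(sin(r)^2 + 9*sin(r) + 20)^2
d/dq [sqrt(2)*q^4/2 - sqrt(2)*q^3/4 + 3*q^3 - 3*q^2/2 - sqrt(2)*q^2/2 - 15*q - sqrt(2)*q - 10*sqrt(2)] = 2*sqrt(2)*q^3 - 3*sqrt(2)*q^2/4 + 9*q^2 - 3*q - sqrt(2)*q - 15 - sqrt(2)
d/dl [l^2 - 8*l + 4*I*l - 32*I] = 2*l - 8 + 4*I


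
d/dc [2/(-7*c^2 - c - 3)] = 2*(14*c + 1)/(7*c^2 + c + 3)^2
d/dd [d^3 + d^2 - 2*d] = 3*d^2 + 2*d - 2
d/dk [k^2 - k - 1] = 2*k - 1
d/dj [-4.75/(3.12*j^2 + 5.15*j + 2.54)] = (29.64*j + 24.4625)/(3.12*j^2 + 5.15*j + 2.54)^2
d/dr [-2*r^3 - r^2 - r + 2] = -6*r^2 - 2*r - 1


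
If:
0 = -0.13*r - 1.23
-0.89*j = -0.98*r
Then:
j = -10.42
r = -9.46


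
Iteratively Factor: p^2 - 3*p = (p - 3)*(p)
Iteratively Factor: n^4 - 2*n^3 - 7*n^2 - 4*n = (n + 1)*(n^3 - 3*n^2 - 4*n) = (n - 4)*(n + 1)*(n^2 + n) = (n - 4)*(n + 1)^2*(n)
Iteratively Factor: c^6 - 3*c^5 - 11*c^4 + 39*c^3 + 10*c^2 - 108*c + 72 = (c - 3)*(c^5 - 11*c^3 + 6*c^2 + 28*c - 24) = (c - 3)*(c + 2)*(c^4 - 2*c^3 - 7*c^2 + 20*c - 12) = (c - 3)*(c - 2)*(c + 2)*(c^3 - 7*c + 6) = (c - 3)*(c - 2)^2*(c + 2)*(c^2 + 2*c - 3) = (c - 3)*(c - 2)^2*(c - 1)*(c + 2)*(c + 3)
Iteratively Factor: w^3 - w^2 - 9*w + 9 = (w + 3)*(w^2 - 4*w + 3) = (w - 3)*(w + 3)*(w - 1)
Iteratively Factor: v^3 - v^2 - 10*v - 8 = (v - 4)*(v^2 + 3*v + 2) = (v - 4)*(v + 2)*(v + 1)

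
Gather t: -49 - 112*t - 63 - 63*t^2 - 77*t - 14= -63*t^2 - 189*t - 126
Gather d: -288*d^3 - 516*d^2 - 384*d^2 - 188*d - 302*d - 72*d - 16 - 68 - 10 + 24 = -288*d^3 - 900*d^2 - 562*d - 70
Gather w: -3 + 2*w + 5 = 2*w + 2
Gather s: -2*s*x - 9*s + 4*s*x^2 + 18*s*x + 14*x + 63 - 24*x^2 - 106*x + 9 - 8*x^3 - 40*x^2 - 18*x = s*(4*x^2 + 16*x - 9) - 8*x^3 - 64*x^2 - 110*x + 72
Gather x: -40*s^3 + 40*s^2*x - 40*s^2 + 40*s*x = -40*s^3 - 40*s^2 + x*(40*s^2 + 40*s)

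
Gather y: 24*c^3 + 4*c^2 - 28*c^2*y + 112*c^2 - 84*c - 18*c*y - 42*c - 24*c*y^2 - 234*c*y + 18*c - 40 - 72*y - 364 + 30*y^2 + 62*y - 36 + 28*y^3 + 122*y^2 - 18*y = 24*c^3 + 116*c^2 - 108*c + 28*y^3 + y^2*(152 - 24*c) + y*(-28*c^2 - 252*c - 28) - 440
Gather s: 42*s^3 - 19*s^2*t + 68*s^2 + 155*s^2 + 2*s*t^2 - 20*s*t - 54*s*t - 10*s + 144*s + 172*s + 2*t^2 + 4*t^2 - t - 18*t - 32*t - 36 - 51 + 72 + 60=42*s^3 + s^2*(223 - 19*t) + s*(2*t^2 - 74*t + 306) + 6*t^2 - 51*t + 45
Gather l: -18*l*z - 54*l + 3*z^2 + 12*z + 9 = l*(-18*z - 54) + 3*z^2 + 12*z + 9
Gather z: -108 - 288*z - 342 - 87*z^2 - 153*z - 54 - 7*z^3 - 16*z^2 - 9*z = -7*z^3 - 103*z^2 - 450*z - 504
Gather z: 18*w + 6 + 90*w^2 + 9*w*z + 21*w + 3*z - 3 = 90*w^2 + 39*w + z*(9*w + 3) + 3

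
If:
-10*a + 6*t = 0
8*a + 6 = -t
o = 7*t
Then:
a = -18/29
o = -210/29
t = -30/29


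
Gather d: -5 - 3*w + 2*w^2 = 2*w^2 - 3*w - 5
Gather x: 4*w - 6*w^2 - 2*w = -6*w^2 + 2*w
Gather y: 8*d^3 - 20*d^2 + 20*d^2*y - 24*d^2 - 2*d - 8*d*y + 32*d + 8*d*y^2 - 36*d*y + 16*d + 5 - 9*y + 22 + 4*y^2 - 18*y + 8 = 8*d^3 - 44*d^2 + 46*d + y^2*(8*d + 4) + y*(20*d^2 - 44*d - 27) + 35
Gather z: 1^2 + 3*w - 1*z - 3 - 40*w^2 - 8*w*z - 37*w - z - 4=-40*w^2 - 34*w + z*(-8*w - 2) - 6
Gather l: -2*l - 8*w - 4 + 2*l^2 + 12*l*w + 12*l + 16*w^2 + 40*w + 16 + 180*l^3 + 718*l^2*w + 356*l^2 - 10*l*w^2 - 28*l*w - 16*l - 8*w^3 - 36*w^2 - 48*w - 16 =180*l^3 + l^2*(718*w + 358) + l*(-10*w^2 - 16*w - 6) - 8*w^3 - 20*w^2 - 16*w - 4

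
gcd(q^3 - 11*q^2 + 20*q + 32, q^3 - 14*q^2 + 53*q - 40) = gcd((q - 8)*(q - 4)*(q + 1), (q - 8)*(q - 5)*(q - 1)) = q - 8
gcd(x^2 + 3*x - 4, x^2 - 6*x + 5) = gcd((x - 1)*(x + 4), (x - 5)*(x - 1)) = x - 1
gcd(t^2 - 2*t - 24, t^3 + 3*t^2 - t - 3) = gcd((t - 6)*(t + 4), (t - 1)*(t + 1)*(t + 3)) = 1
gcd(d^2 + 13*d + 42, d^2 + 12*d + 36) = d + 6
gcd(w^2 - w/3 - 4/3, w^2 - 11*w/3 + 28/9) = w - 4/3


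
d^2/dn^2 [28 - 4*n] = 0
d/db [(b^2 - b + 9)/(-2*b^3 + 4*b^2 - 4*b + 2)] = (b^4 - 2*b^3 + 27*b^2 - 34*b + 17)/(2*(b^6 - 4*b^5 + 8*b^4 - 10*b^3 + 8*b^2 - 4*b + 1))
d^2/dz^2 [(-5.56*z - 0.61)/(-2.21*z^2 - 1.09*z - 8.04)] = ((4.42*z + 1.09)*(5.56*z + 0.61)*(8.84*z + 2.18) - (73.7256*z + 14.817)*(2.21*z^2 + 1.09*z + 8.04))/(2.21*z^2 + 1.09*z + 8.04)^3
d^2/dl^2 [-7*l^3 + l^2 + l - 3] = 2 - 42*l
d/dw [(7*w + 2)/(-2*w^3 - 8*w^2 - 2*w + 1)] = (28*w^3 + 68*w^2 + 32*w + 11)/(4*w^6 + 32*w^5 + 72*w^4 + 28*w^3 - 12*w^2 - 4*w + 1)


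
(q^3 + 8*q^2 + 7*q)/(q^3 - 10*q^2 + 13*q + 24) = q*(q + 7)/(q^2 - 11*q + 24)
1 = 1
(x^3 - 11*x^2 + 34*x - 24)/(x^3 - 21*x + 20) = (x - 6)/(x + 5)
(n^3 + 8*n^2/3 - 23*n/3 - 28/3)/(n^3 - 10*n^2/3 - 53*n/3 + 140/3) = (n + 1)/(n - 5)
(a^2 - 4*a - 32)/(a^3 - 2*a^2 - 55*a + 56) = (a + 4)/(a^2 + 6*a - 7)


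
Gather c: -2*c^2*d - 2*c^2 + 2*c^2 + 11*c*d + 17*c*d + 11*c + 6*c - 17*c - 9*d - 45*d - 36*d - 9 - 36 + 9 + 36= -2*c^2*d + 28*c*d - 90*d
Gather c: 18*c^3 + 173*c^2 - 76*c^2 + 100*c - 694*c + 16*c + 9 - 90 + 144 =18*c^3 + 97*c^2 - 578*c + 63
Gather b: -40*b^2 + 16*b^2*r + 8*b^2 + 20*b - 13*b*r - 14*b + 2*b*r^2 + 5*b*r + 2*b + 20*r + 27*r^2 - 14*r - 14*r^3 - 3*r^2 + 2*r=b^2*(16*r - 32) + b*(2*r^2 - 8*r + 8) - 14*r^3 + 24*r^2 + 8*r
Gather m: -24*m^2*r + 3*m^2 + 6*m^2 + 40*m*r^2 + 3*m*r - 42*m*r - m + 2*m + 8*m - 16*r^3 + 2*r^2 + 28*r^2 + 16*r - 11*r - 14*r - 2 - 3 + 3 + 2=m^2*(9 - 24*r) + m*(40*r^2 - 39*r + 9) - 16*r^3 + 30*r^2 - 9*r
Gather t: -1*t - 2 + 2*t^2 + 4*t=2*t^2 + 3*t - 2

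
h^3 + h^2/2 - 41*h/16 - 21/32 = (h - 3/2)*(h + 1/4)*(h + 7/4)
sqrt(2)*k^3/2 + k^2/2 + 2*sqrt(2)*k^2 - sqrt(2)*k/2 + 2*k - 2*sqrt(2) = (k + 4)*(k - sqrt(2)/2)*(sqrt(2)*k/2 + 1)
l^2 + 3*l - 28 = (l - 4)*(l + 7)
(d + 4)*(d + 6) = d^2 + 10*d + 24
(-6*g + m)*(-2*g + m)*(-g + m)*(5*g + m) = -60*g^4 + 88*g^3*m - 25*g^2*m^2 - 4*g*m^3 + m^4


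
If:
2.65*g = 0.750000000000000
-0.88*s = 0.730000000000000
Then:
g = 0.28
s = -0.83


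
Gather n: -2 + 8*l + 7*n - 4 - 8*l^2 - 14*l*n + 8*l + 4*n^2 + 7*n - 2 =-8*l^2 + 16*l + 4*n^2 + n*(14 - 14*l) - 8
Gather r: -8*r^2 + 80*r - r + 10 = -8*r^2 + 79*r + 10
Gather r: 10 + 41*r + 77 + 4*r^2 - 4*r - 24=4*r^2 + 37*r + 63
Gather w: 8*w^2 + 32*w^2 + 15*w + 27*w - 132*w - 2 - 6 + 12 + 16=40*w^2 - 90*w + 20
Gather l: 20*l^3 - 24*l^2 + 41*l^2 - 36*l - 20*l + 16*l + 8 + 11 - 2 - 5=20*l^3 + 17*l^2 - 40*l + 12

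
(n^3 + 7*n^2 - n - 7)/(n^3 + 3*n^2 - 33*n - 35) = (n - 1)/(n - 5)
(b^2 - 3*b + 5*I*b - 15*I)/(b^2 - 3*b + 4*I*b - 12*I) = (b + 5*I)/(b + 4*I)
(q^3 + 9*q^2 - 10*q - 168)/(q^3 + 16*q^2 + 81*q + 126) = (q - 4)/(q + 3)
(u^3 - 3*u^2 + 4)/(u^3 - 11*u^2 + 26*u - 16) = (u^2 - u - 2)/(u^2 - 9*u + 8)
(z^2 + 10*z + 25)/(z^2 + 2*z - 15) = (z + 5)/(z - 3)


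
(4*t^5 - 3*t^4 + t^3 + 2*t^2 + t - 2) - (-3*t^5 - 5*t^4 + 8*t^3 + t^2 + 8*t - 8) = 7*t^5 + 2*t^4 - 7*t^3 + t^2 - 7*t + 6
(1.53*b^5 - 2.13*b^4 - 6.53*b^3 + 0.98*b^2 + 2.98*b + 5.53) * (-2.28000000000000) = -3.4884*b^5 + 4.8564*b^4 + 14.8884*b^3 - 2.2344*b^2 - 6.7944*b - 12.6084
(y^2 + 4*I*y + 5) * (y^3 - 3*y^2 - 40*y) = y^5 - 3*y^4 + 4*I*y^4 - 35*y^3 - 12*I*y^3 - 15*y^2 - 160*I*y^2 - 200*y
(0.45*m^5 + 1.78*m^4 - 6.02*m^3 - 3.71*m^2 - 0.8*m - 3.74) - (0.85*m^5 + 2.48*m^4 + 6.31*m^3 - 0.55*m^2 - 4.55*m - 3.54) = -0.4*m^5 - 0.7*m^4 - 12.33*m^3 - 3.16*m^2 + 3.75*m - 0.2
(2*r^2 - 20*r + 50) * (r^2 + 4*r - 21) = 2*r^4 - 12*r^3 - 72*r^2 + 620*r - 1050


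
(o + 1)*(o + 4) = o^2 + 5*o + 4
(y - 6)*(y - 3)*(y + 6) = y^3 - 3*y^2 - 36*y + 108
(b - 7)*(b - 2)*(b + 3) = b^3 - 6*b^2 - 13*b + 42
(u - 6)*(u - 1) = u^2 - 7*u + 6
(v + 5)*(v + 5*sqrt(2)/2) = v^2 + 5*sqrt(2)*v/2 + 5*v + 25*sqrt(2)/2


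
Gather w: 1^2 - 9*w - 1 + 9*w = 0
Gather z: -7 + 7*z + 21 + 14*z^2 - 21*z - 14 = 14*z^2 - 14*z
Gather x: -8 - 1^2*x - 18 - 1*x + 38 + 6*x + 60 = 4*x + 72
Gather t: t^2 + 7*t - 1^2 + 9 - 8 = t^2 + 7*t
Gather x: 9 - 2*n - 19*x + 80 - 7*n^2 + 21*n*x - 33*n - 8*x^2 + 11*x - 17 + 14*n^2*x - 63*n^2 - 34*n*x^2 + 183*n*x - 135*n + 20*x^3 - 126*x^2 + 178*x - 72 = -70*n^2 - 170*n + 20*x^3 + x^2*(-34*n - 134) + x*(14*n^2 + 204*n + 170)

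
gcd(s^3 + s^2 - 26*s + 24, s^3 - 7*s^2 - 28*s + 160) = s - 4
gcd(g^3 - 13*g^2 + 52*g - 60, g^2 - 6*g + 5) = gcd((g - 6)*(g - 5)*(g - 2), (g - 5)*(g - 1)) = g - 5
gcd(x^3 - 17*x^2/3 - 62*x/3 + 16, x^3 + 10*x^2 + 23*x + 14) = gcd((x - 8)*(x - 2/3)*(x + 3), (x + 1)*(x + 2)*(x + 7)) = 1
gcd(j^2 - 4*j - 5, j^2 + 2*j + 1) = j + 1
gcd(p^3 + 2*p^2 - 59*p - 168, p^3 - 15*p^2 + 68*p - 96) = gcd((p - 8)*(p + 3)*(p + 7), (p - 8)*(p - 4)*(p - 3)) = p - 8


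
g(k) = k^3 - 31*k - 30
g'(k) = 3*k^2 - 31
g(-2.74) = 34.37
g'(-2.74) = -8.48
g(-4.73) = 10.81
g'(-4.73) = 36.12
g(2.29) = -88.98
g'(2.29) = -15.27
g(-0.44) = -16.45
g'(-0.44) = -30.42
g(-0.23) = -22.88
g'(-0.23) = -30.84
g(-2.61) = 33.13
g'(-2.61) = -10.56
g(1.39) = -70.40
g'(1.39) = -25.20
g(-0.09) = -27.21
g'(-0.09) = -30.98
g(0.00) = -30.00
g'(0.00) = -31.00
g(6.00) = 0.00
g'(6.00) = 77.00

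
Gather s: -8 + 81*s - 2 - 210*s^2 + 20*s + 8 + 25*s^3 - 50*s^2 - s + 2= 25*s^3 - 260*s^2 + 100*s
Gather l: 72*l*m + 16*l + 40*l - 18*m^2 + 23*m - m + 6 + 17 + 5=l*(72*m + 56) - 18*m^2 + 22*m + 28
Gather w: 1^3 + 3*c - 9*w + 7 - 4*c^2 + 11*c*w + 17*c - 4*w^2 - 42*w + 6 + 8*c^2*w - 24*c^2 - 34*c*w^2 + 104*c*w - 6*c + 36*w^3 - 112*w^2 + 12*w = -28*c^2 + 14*c + 36*w^3 + w^2*(-34*c - 116) + w*(8*c^2 + 115*c - 39) + 14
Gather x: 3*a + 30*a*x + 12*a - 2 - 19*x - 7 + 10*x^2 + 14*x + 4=15*a + 10*x^2 + x*(30*a - 5) - 5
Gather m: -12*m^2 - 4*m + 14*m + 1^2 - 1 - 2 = -12*m^2 + 10*m - 2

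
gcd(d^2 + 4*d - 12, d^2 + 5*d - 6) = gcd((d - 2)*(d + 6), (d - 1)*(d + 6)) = d + 6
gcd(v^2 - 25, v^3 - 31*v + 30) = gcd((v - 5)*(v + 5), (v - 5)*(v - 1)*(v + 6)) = v - 5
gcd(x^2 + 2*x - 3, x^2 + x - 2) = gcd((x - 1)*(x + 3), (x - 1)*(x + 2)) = x - 1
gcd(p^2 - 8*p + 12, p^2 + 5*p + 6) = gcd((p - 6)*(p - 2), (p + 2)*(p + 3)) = 1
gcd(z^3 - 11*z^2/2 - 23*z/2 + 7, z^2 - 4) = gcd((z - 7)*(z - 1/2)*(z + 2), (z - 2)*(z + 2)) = z + 2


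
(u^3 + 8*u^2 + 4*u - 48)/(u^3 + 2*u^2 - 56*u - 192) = (u - 2)/(u - 8)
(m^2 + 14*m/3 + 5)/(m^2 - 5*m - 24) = (m + 5/3)/(m - 8)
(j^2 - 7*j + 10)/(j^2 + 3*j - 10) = (j - 5)/(j + 5)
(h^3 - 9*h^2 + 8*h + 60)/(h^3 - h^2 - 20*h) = (h^2 - 4*h - 12)/(h*(h + 4))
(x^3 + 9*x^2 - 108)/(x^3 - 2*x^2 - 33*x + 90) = (x + 6)/(x - 5)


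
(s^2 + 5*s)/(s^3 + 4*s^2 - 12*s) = (s + 5)/(s^2 + 4*s - 12)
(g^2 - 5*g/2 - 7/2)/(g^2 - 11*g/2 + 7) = (g + 1)/(g - 2)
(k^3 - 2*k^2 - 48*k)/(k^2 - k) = (k^2 - 2*k - 48)/(k - 1)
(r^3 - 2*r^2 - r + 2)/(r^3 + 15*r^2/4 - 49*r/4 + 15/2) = 4*(r^2 - r - 2)/(4*r^2 + 19*r - 30)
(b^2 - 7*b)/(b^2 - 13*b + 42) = b/(b - 6)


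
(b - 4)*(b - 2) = b^2 - 6*b + 8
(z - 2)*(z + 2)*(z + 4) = z^3 + 4*z^2 - 4*z - 16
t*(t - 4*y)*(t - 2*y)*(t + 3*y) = t^4 - 3*t^3*y - 10*t^2*y^2 + 24*t*y^3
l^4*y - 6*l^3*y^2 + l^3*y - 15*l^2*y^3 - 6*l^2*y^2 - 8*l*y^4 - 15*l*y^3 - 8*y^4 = (l - 8*y)*(l + y)^2*(l*y + y)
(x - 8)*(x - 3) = x^2 - 11*x + 24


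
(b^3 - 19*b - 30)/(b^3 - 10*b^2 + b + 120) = (b + 2)/(b - 8)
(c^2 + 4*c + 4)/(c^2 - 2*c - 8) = (c + 2)/(c - 4)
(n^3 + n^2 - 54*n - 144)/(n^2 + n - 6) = (n^2 - 2*n - 48)/(n - 2)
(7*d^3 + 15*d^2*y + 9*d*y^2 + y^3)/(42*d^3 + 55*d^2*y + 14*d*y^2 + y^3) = (d + y)/(6*d + y)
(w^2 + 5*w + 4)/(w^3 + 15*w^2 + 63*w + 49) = (w + 4)/(w^2 + 14*w + 49)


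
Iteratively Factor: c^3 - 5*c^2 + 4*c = (c - 1)*(c^2 - 4*c) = (c - 4)*(c - 1)*(c)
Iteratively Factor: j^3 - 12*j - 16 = (j + 2)*(j^2 - 2*j - 8) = (j - 4)*(j + 2)*(j + 2)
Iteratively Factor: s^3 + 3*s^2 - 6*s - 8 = (s - 2)*(s^2 + 5*s + 4) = (s - 2)*(s + 1)*(s + 4)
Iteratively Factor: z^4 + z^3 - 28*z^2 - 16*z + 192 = (z - 4)*(z^3 + 5*z^2 - 8*z - 48) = (z - 4)*(z - 3)*(z^2 + 8*z + 16) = (z - 4)*(z - 3)*(z + 4)*(z + 4)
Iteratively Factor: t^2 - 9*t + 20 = (t - 5)*(t - 4)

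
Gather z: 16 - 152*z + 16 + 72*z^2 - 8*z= 72*z^2 - 160*z + 32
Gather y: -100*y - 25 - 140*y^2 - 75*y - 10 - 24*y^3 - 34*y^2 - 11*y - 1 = -24*y^3 - 174*y^2 - 186*y - 36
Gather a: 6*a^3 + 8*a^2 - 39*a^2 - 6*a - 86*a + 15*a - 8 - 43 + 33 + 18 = 6*a^3 - 31*a^2 - 77*a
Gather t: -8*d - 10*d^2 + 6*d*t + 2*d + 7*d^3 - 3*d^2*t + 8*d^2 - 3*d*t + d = 7*d^3 - 2*d^2 - 5*d + t*(-3*d^2 + 3*d)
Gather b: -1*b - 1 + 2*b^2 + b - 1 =2*b^2 - 2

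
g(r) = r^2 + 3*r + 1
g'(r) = 2*r + 3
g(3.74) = 26.21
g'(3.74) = 10.48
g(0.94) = 4.70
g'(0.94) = 4.88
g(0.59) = 3.12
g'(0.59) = 4.18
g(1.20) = 6.04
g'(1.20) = 5.40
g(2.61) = 15.64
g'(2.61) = 8.22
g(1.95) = 10.65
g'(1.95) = 6.90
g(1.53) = 7.93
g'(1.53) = 6.06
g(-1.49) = -1.25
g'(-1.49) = 0.02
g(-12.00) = 109.00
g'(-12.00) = -21.00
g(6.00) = 55.00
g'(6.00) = 15.00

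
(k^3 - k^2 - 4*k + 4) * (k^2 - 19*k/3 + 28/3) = k^5 - 22*k^4/3 + 35*k^3/3 + 20*k^2 - 188*k/3 + 112/3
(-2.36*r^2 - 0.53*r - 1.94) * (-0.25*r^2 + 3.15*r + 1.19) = 0.59*r^4 - 7.3015*r^3 - 3.9929*r^2 - 6.7417*r - 2.3086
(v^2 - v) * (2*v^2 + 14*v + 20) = 2*v^4 + 12*v^3 + 6*v^2 - 20*v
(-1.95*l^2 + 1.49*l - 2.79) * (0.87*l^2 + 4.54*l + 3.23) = -1.6965*l^4 - 7.5567*l^3 - 1.9612*l^2 - 7.8539*l - 9.0117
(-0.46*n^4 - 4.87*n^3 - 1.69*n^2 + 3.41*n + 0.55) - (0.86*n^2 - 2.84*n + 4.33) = -0.46*n^4 - 4.87*n^3 - 2.55*n^2 + 6.25*n - 3.78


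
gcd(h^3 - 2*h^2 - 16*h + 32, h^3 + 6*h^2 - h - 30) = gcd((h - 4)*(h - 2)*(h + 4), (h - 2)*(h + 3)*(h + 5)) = h - 2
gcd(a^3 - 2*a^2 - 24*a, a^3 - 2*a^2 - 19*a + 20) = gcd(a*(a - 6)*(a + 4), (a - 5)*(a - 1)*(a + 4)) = a + 4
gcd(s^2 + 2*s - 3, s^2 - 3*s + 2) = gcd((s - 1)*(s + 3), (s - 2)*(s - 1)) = s - 1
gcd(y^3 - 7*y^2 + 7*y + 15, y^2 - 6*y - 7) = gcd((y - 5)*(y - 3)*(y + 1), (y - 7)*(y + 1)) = y + 1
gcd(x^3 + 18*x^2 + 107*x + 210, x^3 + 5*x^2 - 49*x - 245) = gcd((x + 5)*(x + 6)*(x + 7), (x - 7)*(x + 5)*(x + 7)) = x^2 + 12*x + 35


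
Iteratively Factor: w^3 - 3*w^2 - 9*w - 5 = (w + 1)*(w^2 - 4*w - 5) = (w - 5)*(w + 1)*(w + 1)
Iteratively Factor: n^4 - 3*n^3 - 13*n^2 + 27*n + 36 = (n + 1)*(n^3 - 4*n^2 - 9*n + 36) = (n - 3)*(n + 1)*(n^2 - n - 12) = (n - 3)*(n + 1)*(n + 3)*(n - 4)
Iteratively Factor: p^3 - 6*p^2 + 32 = (p - 4)*(p^2 - 2*p - 8) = (p - 4)^2*(p + 2)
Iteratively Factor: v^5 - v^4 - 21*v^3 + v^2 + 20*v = (v - 1)*(v^4 - 21*v^2 - 20*v) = (v - 5)*(v - 1)*(v^3 + 5*v^2 + 4*v) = (v - 5)*(v - 1)*(v + 4)*(v^2 + v) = v*(v - 5)*(v - 1)*(v + 4)*(v + 1)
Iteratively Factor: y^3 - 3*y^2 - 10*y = (y)*(y^2 - 3*y - 10) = y*(y + 2)*(y - 5)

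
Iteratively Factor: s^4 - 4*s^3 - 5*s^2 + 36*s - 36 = (s - 2)*(s^3 - 2*s^2 - 9*s + 18) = (s - 3)*(s - 2)*(s^2 + s - 6) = (s - 3)*(s - 2)*(s + 3)*(s - 2)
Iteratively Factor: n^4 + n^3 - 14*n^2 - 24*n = (n + 2)*(n^3 - n^2 - 12*n) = n*(n + 2)*(n^2 - n - 12) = n*(n - 4)*(n + 2)*(n + 3)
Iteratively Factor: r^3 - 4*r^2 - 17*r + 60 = (r - 3)*(r^2 - r - 20) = (r - 5)*(r - 3)*(r + 4)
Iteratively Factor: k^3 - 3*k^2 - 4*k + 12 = (k + 2)*(k^2 - 5*k + 6) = (k - 2)*(k + 2)*(k - 3)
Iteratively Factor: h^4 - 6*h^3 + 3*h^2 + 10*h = (h + 1)*(h^3 - 7*h^2 + 10*h) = h*(h + 1)*(h^2 - 7*h + 10) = h*(h - 5)*(h + 1)*(h - 2)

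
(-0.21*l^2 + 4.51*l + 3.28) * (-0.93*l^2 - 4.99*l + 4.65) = 0.1953*l^4 - 3.1464*l^3 - 26.5318*l^2 + 4.6043*l + 15.252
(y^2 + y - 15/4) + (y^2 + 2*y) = 2*y^2 + 3*y - 15/4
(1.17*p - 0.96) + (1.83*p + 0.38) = 3.0*p - 0.58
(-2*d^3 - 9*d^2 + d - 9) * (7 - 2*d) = 4*d^4 + 4*d^3 - 65*d^2 + 25*d - 63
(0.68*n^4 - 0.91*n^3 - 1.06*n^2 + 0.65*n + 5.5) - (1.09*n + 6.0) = 0.68*n^4 - 0.91*n^3 - 1.06*n^2 - 0.44*n - 0.5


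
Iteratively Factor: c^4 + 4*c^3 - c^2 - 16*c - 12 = (c + 1)*(c^3 + 3*c^2 - 4*c - 12) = (c + 1)*(c + 2)*(c^2 + c - 6) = (c + 1)*(c + 2)*(c + 3)*(c - 2)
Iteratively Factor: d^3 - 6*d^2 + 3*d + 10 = (d + 1)*(d^2 - 7*d + 10) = (d - 2)*(d + 1)*(d - 5)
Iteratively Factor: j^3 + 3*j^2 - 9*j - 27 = (j + 3)*(j^2 - 9) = (j + 3)^2*(j - 3)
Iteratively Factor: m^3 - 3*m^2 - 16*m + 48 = (m + 4)*(m^2 - 7*m + 12) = (m - 3)*(m + 4)*(m - 4)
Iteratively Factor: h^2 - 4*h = (h)*(h - 4)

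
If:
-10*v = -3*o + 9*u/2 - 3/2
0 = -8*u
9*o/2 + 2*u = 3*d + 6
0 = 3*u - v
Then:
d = -11/4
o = -1/2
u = 0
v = 0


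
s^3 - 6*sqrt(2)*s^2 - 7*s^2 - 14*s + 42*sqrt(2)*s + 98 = (s - 7)*(s - 7*sqrt(2))*(s + sqrt(2))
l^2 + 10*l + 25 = (l + 5)^2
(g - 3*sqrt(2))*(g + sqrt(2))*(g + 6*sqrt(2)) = g^3 + 4*sqrt(2)*g^2 - 30*g - 36*sqrt(2)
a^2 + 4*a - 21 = (a - 3)*(a + 7)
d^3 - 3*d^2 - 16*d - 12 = (d - 6)*(d + 1)*(d + 2)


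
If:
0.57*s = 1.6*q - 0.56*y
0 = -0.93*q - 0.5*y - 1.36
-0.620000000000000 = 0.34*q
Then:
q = -1.82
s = -5.78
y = 0.67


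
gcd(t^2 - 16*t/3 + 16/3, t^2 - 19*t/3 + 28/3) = t - 4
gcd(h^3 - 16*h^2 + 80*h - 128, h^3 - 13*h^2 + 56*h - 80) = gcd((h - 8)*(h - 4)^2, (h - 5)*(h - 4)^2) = h^2 - 8*h + 16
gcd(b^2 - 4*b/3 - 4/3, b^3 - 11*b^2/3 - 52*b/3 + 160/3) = 1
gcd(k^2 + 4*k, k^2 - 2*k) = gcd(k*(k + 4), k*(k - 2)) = k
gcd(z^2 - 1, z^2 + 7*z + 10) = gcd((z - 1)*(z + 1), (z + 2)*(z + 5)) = 1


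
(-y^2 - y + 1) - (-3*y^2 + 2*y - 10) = 2*y^2 - 3*y + 11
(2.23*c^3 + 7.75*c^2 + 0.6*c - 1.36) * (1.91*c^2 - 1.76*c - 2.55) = 4.2593*c^5 + 10.8777*c^4 - 18.1805*c^3 - 23.4161*c^2 + 0.8636*c + 3.468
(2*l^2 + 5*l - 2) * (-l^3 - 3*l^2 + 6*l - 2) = -2*l^5 - 11*l^4 - l^3 + 32*l^2 - 22*l + 4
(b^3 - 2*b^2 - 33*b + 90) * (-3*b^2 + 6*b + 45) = -3*b^5 + 12*b^4 + 132*b^3 - 558*b^2 - 945*b + 4050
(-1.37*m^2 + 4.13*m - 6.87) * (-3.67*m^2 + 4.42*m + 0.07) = 5.0279*m^4 - 21.2125*m^3 + 43.3716*m^2 - 30.0763*m - 0.4809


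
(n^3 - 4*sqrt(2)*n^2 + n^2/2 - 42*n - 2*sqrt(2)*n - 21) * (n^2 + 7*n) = n^5 - 4*sqrt(2)*n^4 + 15*n^4/2 - 30*sqrt(2)*n^3 - 77*n^3/2 - 315*n^2 - 14*sqrt(2)*n^2 - 147*n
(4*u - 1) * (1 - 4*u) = -16*u^2 + 8*u - 1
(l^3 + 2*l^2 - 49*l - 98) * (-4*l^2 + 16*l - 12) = -4*l^5 + 8*l^4 + 216*l^3 - 416*l^2 - 980*l + 1176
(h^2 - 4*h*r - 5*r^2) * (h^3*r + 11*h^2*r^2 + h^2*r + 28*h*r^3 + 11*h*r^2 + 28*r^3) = h^5*r + 7*h^4*r^2 + h^4*r - 21*h^3*r^3 + 7*h^3*r^2 - 167*h^2*r^4 - 21*h^2*r^3 - 140*h*r^5 - 167*h*r^4 - 140*r^5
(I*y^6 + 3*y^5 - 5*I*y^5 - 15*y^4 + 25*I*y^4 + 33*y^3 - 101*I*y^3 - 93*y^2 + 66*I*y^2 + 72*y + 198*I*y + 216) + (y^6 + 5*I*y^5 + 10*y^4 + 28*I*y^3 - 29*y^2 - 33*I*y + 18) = y^6 + I*y^6 + 3*y^5 - 5*y^4 + 25*I*y^4 + 33*y^3 - 73*I*y^3 - 122*y^2 + 66*I*y^2 + 72*y + 165*I*y + 234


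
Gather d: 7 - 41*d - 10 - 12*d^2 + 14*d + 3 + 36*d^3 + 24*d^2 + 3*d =36*d^3 + 12*d^2 - 24*d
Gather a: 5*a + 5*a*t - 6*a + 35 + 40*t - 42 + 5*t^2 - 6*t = a*(5*t - 1) + 5*t^2 + 34*t - 7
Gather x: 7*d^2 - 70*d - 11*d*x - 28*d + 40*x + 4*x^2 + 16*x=7*d^2 - 98*d + 4*x^2 + x*(56 - 11*d)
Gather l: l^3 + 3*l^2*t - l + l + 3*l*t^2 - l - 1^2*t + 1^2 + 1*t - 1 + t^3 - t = l^3 + 3*l^2*t + l*(3*t^2 - 1) + t^3 - t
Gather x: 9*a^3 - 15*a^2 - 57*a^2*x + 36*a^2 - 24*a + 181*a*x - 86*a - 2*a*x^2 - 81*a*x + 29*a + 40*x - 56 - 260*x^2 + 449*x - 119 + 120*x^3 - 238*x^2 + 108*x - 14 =9*a^3 + 21*a^2 - 81*a + 120*x^3 + x^2*(-2*a - 498) + x*(-57*a^2 + 100*a + 597) - 189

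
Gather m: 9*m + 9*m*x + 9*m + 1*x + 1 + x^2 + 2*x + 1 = m*(9*x + 18) + x^2 + 3*x + 2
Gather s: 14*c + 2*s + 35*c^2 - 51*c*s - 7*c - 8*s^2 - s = 35*c^2 + 7*c - 8*s^2 + s*(1 - 51*c)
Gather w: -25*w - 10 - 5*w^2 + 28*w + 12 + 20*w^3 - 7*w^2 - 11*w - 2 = 20*w^3 - 12*w^2 - 8*w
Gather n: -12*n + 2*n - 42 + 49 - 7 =-10*n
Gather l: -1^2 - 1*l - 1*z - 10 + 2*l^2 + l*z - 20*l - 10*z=2*l^2 + l*(z - 21) - 11*z - 11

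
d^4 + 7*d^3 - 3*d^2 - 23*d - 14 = (d - 2)*(d + 1)^2*(d + 7)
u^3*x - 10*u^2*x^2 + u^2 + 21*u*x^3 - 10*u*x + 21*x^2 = (u - 7*x)*(u - 3*x)*(u*x + 1)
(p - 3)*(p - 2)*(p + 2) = p^3 - 3*p^2 - 4*p + 12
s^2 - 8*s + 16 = (s - 4)^2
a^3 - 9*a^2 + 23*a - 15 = (a - 5)*(a - 3)*(a - 1)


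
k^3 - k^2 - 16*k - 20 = (k - 5)*(k + 2)^2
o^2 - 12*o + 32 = (o - 8)*(o - 4)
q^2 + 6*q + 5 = (q + 1)*(q + 5)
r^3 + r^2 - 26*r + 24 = (r - 4)*(r - 1)*(r + 6)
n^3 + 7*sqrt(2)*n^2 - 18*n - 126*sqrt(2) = (n - 3*sqrt(2))*(n + 3*sqrt(2))*(n + 7*sqrt(2))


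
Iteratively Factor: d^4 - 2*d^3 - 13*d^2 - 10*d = (d)*(d^3 - 2*d^2 - 13*d - 10) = d*(d + 1)*(d^2 - 3*d - 10) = d*(d - 5)*(d + 1)*(d + 2)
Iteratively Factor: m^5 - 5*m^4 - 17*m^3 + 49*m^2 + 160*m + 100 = (m - 5)*(m^4 - 17*m^2 - 36*m - 20) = (m - 5)*(m + 2)*(m^3 - 2*m^2 - 13*m - 10) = (m - 5)*(m + 2)^2*(m^2 - 4*m - 5) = (m - 5)*(m + 1)*(m + 2)^2*(m - 5)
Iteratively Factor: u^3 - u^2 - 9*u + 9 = (u - 3)*(u^2 + 2*u - 3) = (u - 3)*(u - 1)*(u + 3)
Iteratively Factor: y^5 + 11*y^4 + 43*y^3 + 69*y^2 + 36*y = (y + 1)*(y^4 + 10*y^3 + 33*y^2 + 36*y) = (y + 1)*(y + 4)*(y^3 + 6*y^2 + 9*y) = (y + 1)*(y + 3)*(y + 4)*(y^2 + 3*y) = y*(y + 1)*(y + 3)*(y + 4)*(y + 3)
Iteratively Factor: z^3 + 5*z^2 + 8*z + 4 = (z + 2)*(z^2 + 3*z + 2) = (z + 1)*(z + 2)*(z + 2)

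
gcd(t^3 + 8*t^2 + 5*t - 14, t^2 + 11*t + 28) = t + 7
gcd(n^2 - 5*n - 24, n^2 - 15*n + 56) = n - 8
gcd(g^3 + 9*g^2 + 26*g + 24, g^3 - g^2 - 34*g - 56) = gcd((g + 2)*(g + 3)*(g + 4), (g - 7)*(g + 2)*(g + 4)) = g^2 + 6*g + 8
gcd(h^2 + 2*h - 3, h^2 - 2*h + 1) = h - 1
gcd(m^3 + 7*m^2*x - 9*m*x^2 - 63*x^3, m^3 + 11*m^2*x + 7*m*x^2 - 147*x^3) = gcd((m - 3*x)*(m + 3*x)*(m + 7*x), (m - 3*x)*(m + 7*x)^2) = -m^2 - 4*m*x + 21*x^2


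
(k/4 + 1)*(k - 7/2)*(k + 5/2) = k^3/4 + 3*k^2/4 - 51*k/16 - 35/4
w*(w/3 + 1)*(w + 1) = w^3/3 + 4*w^2/3 + w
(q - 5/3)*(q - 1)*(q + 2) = q^3 - 2*q^2/3 - 11*q/3 + 10/3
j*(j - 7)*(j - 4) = j^3 - 11*j^2 + 28*j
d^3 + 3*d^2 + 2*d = d*(d + 1)*(d + 2)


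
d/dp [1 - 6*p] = -6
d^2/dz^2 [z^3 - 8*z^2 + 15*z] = 6*z - 16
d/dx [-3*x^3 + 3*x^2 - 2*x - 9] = -9*x^2 + 6*x - 2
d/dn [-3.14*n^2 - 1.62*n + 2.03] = -6.28*n - 1.62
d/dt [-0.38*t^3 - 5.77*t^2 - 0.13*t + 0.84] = -1.14*t^2 - 11.54*t - 0.13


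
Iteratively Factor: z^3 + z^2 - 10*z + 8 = (z - 1)*(z^2 + 2*z - 8) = (z - 2)*(z - 1)*(z + 4)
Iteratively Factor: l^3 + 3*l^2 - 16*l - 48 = (l - 4)*(l^2 + 7*l + 12) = (l - 4)*(l + 4)*(l + 3)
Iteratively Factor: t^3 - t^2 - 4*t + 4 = (t + 2)*(t^2 - 3*t + 2) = (t - 1)*(t + 2)*(t - 2)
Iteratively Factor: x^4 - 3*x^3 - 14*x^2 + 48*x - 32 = (x - 4)*(x^3 + x^2 - 10*x + 8) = (x - 4)*(x + 4)*(x^2 - 3*x + 2) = (x - 4)*(x - 2)*(x + 4)*(x - 1)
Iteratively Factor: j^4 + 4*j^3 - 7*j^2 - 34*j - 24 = (j + 4)*(j^3 - 7*j - 6) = (j + 1)*(j + 4)*(j^2 - j - 6) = (j - 3)*(j + 1)*(j + 4)*(j + 2)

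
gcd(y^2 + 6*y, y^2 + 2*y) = y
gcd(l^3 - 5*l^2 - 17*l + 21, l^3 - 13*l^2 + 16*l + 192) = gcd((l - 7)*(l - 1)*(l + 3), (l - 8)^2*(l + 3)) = l + 3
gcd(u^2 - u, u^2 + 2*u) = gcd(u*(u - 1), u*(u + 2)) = u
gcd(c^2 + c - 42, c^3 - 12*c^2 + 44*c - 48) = c - 6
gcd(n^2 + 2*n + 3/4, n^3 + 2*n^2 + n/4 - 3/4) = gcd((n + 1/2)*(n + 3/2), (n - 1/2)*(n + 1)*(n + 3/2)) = n + 3/2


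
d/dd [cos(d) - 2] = -sin(d)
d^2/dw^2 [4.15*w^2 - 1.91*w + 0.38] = 8.30000000000000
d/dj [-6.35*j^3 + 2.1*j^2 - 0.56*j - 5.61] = -19.05*j^2 + 4.2*j - 0.56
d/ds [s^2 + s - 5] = 2*s + 1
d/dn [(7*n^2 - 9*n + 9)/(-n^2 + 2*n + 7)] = (5*n^2 + 116*n - 81)/(n^4 - 4*n^3 - 10*n^2 + 28*n + 49)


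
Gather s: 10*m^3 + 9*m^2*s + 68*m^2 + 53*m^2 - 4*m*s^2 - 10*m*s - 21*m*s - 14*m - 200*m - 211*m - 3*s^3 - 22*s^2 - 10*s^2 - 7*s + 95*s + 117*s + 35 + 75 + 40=10*m^3 + 121*m^2 - 425*m - 3*s^3 + s^2*(-4*m - 32) + s*(9*m^2 - 31*m + 205) + 150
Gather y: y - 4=y - 4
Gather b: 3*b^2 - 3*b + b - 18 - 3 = 3*b^2 - 2*b - 21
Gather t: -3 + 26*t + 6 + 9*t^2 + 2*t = 9*t^2 + 28*t + 3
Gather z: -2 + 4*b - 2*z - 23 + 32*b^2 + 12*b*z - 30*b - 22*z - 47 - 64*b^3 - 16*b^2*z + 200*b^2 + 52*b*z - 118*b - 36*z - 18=-64*b^3 + 232*b^2 - 144*b + z*(-16*b^2 + 64*b - 60) - 90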